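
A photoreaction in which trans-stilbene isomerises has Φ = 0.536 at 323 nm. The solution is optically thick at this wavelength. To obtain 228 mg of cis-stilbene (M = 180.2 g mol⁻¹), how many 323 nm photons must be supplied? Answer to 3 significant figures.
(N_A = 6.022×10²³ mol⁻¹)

1.42×10²¹ photons

Product: 228 mg / 180.2 g mol⁻¹ = 0.001265 mol.
Photons that must be absorbed: 0.001265 / 0.536 = 0.002360 mol.
Photon count: 0.002360 × 6.022×10²³ = 1.42×10²¹.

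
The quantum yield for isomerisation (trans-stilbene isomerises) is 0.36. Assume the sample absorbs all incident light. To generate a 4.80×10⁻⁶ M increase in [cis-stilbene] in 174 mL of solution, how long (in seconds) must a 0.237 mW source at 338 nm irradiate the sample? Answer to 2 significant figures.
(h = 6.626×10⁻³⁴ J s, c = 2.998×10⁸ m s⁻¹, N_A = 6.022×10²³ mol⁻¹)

t ≈ 3500 s

Product: (4.80×10⁻⁶ M)(0.174 L) = 8.352×10⁻⁷ mol.
Photons that must be absorbed: 8.352×10⁻⁷ / 0.36 = 2.320×10⁻⁶ mol.
Photon energy: hc/λ = 5.877×10⁻¹⁹ J; per mole, 3.539×10⁵ J mol⁻¹.
Energy required: 2.320×10⁻⁶ × 3.539×10⁵ = 0.8210 J.
Time: 0.8210 J / 0.000237 W = 3500 s.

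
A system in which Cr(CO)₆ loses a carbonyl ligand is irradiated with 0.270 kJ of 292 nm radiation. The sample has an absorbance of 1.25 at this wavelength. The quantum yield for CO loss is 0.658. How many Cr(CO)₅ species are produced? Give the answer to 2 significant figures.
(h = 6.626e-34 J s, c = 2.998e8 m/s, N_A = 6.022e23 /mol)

Photon energy at 292 nm: hc/λ = (6.626e-34)(2.998e8)/(292e-9) = 6.803e-19 J.
Incident energy: 0.270 kJ = 270 J.
Photons incident: 270 / 6.803e-19 = 3.969e20, i.e. 3.969e20/6.022e23 = 6.591e-4 mol.
Fraction absorbed: 1 − 10^(−1.25) = 0.9438.
Photons absorbed: 0.9438 × 6.591e-4 = 6.221e-4 mol.
Product: Φ × n_abs = 0.658 × 6.221e-4 = 4.093e-4 mol.
As a count: 4.093e-4 × 6.022e23 = 2.5e20.

2.5e20 species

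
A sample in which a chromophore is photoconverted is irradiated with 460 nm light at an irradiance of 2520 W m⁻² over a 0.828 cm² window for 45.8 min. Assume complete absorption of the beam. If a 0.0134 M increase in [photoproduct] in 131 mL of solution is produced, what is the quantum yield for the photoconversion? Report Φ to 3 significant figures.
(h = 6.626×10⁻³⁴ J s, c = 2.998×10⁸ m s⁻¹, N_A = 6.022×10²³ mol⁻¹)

Product: (0.0134 M)(0.131 L) = 0.001755 mol.
Photon energy at 460 nm: hc/λ = (6.626×10⁻³⁴)(2.998×10⁸)/(460×10⁻⁹) = 4.318×10⁻¹⁹ J.
Energy delivered: (2520 W m⁻²)(0.828×10⁻⁴ m²)(2748 s) = 573.4 J.
Photons incident: 573.4 / 4.318×10⁻¹⁹ = 1.328×10²¹, i.e. 1.328×10²¹/6.022×10²³ = 0.002205 mol.
Φ = 0.001755 mol / 0.002205 mol photons = 0.796.

Φ = 0.796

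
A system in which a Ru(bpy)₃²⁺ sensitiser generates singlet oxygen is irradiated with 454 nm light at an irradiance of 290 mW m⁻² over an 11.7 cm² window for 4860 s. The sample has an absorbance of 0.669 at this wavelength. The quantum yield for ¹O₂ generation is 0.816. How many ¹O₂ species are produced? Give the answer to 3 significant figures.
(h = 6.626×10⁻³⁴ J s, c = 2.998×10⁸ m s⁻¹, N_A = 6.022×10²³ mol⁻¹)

Photon energy at 454 nm: hc/λ = (6.626×10⁻³⁴)(2.998×10⁸)/(454×10⁻⁹) = 4.375×10⁻¹⁹ J.
Energy delivered: (290 mW m⁻²)(11.7×10⁻⁴ m²)(4860 s) = 1.649 J.
Photons incident: 1.649 / 4.375×10⁻¹⁹ = 3.769×10¹⁸, i.e. 3.769×10¹⁸/6.022×10²³ = 6.259×10⁻⁶ mol.
Fraction absorbed: 1 − 10^(−0.669) = 0.7857.
Photons absorbed: 0.7857 × 6.259×10⁻⁶ = 4.918×10⁻⁶ mol.
Product: Φ × n_abs = 0.816 × 4.918×10⁻⁶ = 4.013×10⁻⁶ mol.
As a count: 4.013×10⁻⁶ × 6.022×10²³ = 2.42×10¹⁸.

2.42×10¹⁸ species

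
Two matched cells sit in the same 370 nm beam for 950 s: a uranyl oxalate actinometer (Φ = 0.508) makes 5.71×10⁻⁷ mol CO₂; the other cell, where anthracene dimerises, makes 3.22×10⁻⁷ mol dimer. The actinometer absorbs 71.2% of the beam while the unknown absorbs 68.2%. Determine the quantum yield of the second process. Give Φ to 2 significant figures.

Photons absorbed by the actinometer: 5.71×10⁻⁷ / 0.508 = 1.124×10⁻⁶ mol.
Incident flux: 1.124×10⁻⁶ / 0.712 = 1.579×10⁻⁶ einstein.
Absorbed by unknown: 0.682 × 1.579×10⁻⁶ = 1.077×10⁻⁶ mol.
Φ(unknown) = 3.22×10⁻⁷ / 1.077×10⁻⁶ = 0.30.

Φ = 0.30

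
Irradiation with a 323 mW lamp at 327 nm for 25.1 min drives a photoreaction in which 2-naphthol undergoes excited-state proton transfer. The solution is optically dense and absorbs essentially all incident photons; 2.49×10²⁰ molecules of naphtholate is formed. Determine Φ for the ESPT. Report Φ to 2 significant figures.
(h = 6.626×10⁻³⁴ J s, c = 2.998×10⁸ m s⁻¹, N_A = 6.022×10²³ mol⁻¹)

Φ = 0.31

Product: 2.49×10²⁰ / 6.022×10²³ = 4.135×10⁻⁴ mol.
Photon energy at 327 nm: hc/λ = (6.626×10⁻³⁴)(2.998×10⁸)/(327×10⁻⁹) = 6.075×10⁻¹⁹ J.
Energy delivered: (323 mW)(1506 s) = 486.4 J.
Photons incident: 486.4 / 6.075×10⁻¹⁹ = 8.007×10²⁰, i.e. 8.007×10²⁰/6.022×10²³ = 0.001330 mol.
Φ = 4.135×10⁻⁴ mol / 0.001330 mol photons = 0.31.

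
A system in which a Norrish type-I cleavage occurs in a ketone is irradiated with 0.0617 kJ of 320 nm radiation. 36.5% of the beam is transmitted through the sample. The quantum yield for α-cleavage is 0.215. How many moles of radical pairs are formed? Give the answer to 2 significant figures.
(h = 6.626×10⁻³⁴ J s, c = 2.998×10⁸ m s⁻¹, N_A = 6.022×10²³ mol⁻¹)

Photon energy at 320 nm: hc/λ = (6.626×10⁻³⁴)(2.998×10⁸)/(320×10⁻⁹) = 6.208×10⁻¹⁹ J.
Incident energy: 0.0617 kJ = 61.7 J.
Photons incident: 61.7 / 6.208×10⁻¹⁹ = 9.939×10¹⁹, i.e. 9.939×10¹⁹/6.022×10²³ = 1.650×10⁻⁴ mol.
Fraction absorbed: 1 − 36.5/100 = 0.6350.
Photons absorbed: 0.6350 × 1.650×10⁻⁴ = 1.048×10⁻⁴ mol.
Product: Φ × n_abs = 0.215 × 1.048×10⁻⁴ = 2.253×10⁻⁵ mol.

2.3×10⁻⁵ mol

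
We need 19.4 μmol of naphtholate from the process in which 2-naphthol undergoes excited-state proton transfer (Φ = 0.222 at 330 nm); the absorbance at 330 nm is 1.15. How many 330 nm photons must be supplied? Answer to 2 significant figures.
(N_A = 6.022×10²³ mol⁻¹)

5.7×10¹⁹ photons

Product: 19.4 μmol = 1.94×10⁻⁵ mol.
Photons that must be absorbed: 1.94×10⁻⁵ / 0.222 = 8.739×10⁻⁵ mol.
Fraction absorbed: 1 − 10^(−1.15) = 0.9292.
Incident photons needed: 8.739×10⁻⁵ / 0.9292 = 9.405×10⁻⁵ mol.
Photon count: 9.405×10⁻⁵ × 6.022×10²³ = 5.7×10¹⁹.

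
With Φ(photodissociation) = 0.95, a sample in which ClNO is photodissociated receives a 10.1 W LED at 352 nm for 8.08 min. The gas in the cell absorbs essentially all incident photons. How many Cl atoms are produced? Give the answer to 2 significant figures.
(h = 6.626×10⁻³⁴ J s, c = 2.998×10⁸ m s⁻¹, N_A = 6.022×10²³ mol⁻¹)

Photon energy at 352 nm: hc/λ = (6.626×10⁻³⁴)(2.998×10⁸)/(352×10⁻⁹) = 5.643×10⁻¹⁹ J.
Energy delivered: (10.1 W)(484.8 s) = 4896 J.
Photons incident: 4896 / 5.643×10⁻¹⁹ = 8.676×10²¹, i.e. 8.676×10²¹/6.022×10²³ = 0.01441 mol.
Product: Φ × n_abs = 0.95 × 0.01441 = 0.01369 mol.
As a count: 0.01369 × 6.022×10²³ = 8.2×10²¹.

8.2×10²¹ atoms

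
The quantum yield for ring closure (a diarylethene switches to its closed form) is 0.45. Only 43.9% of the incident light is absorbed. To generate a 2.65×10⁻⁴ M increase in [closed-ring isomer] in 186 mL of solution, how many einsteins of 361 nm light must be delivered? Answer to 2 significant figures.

2.5×10⁻⁴ einstein

Product: (2.65×10⁻⁴ M)(0.186 L) = 4.929×10⁻⁵ mol.
Photons that must be absorbed: 4.929×10⁻⁵ / 0.45 = 1.095×10⁻⁴ mol.
Incident photons needed: 1.095×10⁻⁴ / 0.439 = 2.494×10⁻⁴ mol.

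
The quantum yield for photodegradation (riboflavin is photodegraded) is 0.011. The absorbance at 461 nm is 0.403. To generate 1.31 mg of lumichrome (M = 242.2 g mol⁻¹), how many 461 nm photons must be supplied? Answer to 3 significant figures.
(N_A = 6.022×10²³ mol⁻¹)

Product: 1.31 mg / 242.2 g mol⁻¹ = 5.409×10⁻⁶ mol.
Photons that must be absorbed: 5.409×10⁻⁶ / 0.011 = 4.917×10⁻⁴ mol.
Fraction absorbed: 1 − 10^(−0.403) = 0.6046.
Incident photons needed: 4.917×10⁻⁴ / 0.6046 = 8.133×10⁻⁴ mol.
Photon count: 8.133×10⁻⁴ × 6.022×10²³ = 4.90×10²⁰.

4.90×10²⁰ photons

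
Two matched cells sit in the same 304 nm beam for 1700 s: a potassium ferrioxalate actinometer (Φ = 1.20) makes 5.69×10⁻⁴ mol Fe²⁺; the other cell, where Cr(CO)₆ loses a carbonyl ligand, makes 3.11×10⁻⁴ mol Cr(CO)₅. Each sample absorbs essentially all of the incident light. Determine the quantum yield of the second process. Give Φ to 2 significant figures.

Φ = 0.66

Photons absorbed by the actinometer: 5.69×10⁻⁴ / 1.20 = 4.742×10⁻⁴ mol.
Φ(unknown) = 3.11×10⁻⁴ / 4.742×10⁻⁴ = 0.66.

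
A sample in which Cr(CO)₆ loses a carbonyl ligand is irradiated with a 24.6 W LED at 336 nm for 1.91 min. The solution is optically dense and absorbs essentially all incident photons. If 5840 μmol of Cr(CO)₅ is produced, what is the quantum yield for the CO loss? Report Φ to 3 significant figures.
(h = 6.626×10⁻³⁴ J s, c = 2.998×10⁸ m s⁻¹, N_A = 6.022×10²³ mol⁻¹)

Φ = 0.738

Product: 5840 μmol = 0.00584 mol.
Photon energy at 336 nm: hc/λ = (6.626×10⁻³⁴)(2.998×10⁸)/(336×10⁻⁹) = 5.912×10⁻¹⁹ J.
Energy delivered: (24.6 W)(114.6 s) = 2819 J.
Photons incident: 2819 / 5.912×10⁻¹⁹ = 4.768×10²¹, i.e. 4.768×10²¹/6.022×10²³ = 0.007918 mol.
Φ = 0.00584 mol / 0.007918 mol photons = 0.738.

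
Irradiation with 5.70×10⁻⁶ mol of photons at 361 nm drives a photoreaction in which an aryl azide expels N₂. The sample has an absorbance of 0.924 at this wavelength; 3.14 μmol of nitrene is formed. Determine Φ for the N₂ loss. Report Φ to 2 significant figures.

Product: 3.14 μmol = 3.14×10⁻⁶ mol.
Fraction absorbed: 1 − 10^(−0.924) = 0.8809.
Photons absorbed: 0.8809 × 5.70×10⁻⁶ = 5.021×10⁻⁶ mol.
Φ = 3.14×10⁻⁶ mol / 5.021×10⁻⁶ mol photons = 0.63.

Φ = 0.63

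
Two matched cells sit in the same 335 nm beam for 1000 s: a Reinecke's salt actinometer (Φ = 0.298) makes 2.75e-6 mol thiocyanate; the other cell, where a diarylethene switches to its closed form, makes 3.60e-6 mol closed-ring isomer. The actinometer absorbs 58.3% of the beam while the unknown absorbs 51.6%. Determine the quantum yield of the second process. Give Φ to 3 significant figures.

Φ = 0.441

Photons absorbed by the actinometer: 2.75e-6 / 0.298 = 9.228e-6 mol.
Incident flux: 9.228e-6 / 0.583 = 1.583e-5 einstein.
Absorbed by unknown: 0.516 × 1.583e-5 = 8.168e-6 mol.
Φ(unknown) = 3.60e-6 / 8.168e-6 = 0.441.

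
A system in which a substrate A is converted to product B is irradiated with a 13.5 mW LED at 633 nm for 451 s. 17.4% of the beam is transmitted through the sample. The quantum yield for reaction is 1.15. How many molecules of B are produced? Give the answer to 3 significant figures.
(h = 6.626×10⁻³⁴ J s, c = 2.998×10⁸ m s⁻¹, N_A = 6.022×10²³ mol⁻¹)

1.84×10¹⁹ molecules

Photon energy at 633 nm: hc/λ = (6.626×10⁻³⁴)(2.998×10⁸)/(633×10⁻⁹) = 3.138×10⁻¹⁹ J.
Energy delivered: (13.5 mW)(451 s) = 6.089 J.
Photons incident: 6.089 / 3.138×10⁻¹⁹ = 1.940×10¹⁹, i.e. 1.940×10¹⁹/6.022×10²³ = 3.222×10⁻⁵ mol.
Fraction absorbed: 1 − 17.4/100 = 0.8260.
Photons absorbed: 0.8260 × 3.222×10⁻⁵ = 2.661×10⁻⁵ mol.
Product: Φ × n_abs = 1.15 × 2.661×10⁻⁵ = 3.060×10⁻⁵ mol.
As a count: 3.060×10⁻⁵ × 6.022×10²³ = 1.84×10¹⁹.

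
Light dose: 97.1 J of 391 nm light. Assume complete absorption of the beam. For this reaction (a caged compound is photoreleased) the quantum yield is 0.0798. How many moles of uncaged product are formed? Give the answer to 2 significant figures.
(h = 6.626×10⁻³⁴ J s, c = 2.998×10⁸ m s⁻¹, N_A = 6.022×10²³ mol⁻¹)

Photon energy at 391 nm: hc/λ = (6.626×10⁻³⁴)(2.998×10⁸)/(391×10⁻⁹) = 5.080×10⁻¹⁹ J.
Photons incident: 97.1 / 5.080×10⁻¹⁹ = 1.911×10²⁰, i.e. 1.911×10²⁰/6.022×10²³ = 3.173×10⁻⁴ mol.
Product: Φ × n_abs = 0.0798 × 3.173×10⁻⁴ = 2.532×10⁻⁵ mol.

2.5×10⁻⁵ mol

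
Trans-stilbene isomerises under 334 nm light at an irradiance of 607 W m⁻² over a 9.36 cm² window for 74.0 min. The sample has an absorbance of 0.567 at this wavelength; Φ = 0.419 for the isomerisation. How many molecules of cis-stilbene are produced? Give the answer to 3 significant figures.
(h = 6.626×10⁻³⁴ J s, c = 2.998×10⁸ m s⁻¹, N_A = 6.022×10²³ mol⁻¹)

Photon energy at 334 nm: hc/λ = (6.626×10⁻³⁴)(2.998×10⁸)/(334×10⁻⁹) = 5.948×10⁻¹⁹ J.
Energy delivered: (607 W m⁻²)(9.36×10⁻⁴ m²)(4440 s) = 2523 J.
Photons incident: 2523 / 5.948×10⁻¹⁹ = 4.242×10²¹, i.e. 4.242×10²¹/6.022×10²³ = 0.007044 mol.
Fraction absorbed: 1 − 10^(−0.567) = 0.7290.
Photons absorbed: 0.7290 × 0.007044 = 0.005135 mol.
Product: Φ × n_abs = 0.419 × 0.005135 = 0.002152 mol.
As a count: 0.002152 × 6.022×10²³ = 1.30×10²¹.

1.30×10²¹ molecules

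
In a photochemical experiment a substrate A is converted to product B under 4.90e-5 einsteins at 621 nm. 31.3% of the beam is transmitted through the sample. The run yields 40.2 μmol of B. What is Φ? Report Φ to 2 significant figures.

Product: 40.2 μmol = 4.02e-5 mol.
Fraction absorbed: 1 − 31.3/100 = 0.6870.
Photons absorbed: 0.6870 × 4.90e-5 = 3.366e-5 mol.
Φ = 4.02e-5 mol / 3.366e-5 mol photons = 1.2.

Φ = 1.2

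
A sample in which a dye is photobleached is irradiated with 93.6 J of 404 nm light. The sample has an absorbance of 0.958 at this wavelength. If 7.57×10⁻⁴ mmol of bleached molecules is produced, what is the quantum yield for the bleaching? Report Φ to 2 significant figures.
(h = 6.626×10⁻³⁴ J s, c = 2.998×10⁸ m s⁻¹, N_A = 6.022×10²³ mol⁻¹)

Φ = 0.0027

Product: 7.57×10⁻⁴ mmol = 7.57×10⁻⁷ mol.
Photon energy at 404 nm: hc/λ = (6.626×10⁻³⁴)(2.998×10⁸)/(404×10⁻⁹) = 4.917×10⁻¹⁹ J.
Photons incident: 93.6 / 4.917×10⁻¹⁹ = 1.904×10²⁰, i.e. 1.904×10²⁰/6.022×10²³ = 3.162×10⁻⁴ mol.
Fraction absorbed: 1 − 10^(−0.958) = 0.8898.
Photons absorbed: 0.8898 × 3.162×10⁻⁴ = 2.814×10⁻⁴ mol.
Φ = 7.57×10⁻⁷ mol / 2.814×10⁻⁴ mol photons = 0.0027.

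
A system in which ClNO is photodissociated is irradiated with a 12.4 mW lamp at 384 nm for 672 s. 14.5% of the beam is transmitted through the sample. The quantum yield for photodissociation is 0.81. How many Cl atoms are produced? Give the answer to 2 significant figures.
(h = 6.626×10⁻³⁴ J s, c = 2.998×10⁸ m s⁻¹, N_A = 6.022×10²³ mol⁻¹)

1.1×10¹⁹ atoms

Photon energy at 384 nm: hc/λ = (6.626×10⁻³⁴)(2.998×10⁸)/(384×10⁻⁹) = 5.173×10⁻¹⁹ J.
Energy delivered: (12.4 mW)(672 s) = 8.333 J.
Photons incident: 8.333 / 5.173×10⁻¹⁹ = 1.611×10¹⁹, i.e. 1.611×10¹⁹/6.022×10²³ = 2.675×10⁻⁵ mol.
Fraction absorbed: 1 − 14.5/100 = 0.8550.
Photons absorbed: 0.8550 × 2.675×10⁻⁵ = 2.287×10⁻⁵ mol.
Product: Φ × n_abs = 0.81 × 2.287×10⁻⁵ = 1.852×10⁻⁵ mol.
As a count: 1.852×10⁻⁵ × 6.022×10²³ = 1.1×10¹⁹.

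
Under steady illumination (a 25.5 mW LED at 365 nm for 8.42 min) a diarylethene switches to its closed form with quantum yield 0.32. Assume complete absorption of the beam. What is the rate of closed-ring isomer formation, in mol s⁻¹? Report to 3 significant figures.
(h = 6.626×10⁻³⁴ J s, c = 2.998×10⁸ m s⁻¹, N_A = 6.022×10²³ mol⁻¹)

Photon energy at 365 nm: hc/λ = (6.626×10⁻³⁴)(2.998×10⁸)/(365×10⁻⁹) = 5.442×10⁻¹⁹ J.
Energy delivered: (25.5 mW)(505.2 s) = 12.88 J.
Photons incident: 12.88 / 5.442×10⁻¹⁹ = 2.367×10¹⁹, i.e. 2.367×10¹⁹/6.022×10²³ = 3.931×10⁻⁵ mol.
Product formed: 0.32 × 3.931×10⁻⁵ = 1.258×10⁻⁵ mol.
Rate: 1.258×10⁻⁵ / 505.2 s = 2.49×10⁻⁸ mol s⁻¹.

2.49×10⁻⁸ mol s⁻¹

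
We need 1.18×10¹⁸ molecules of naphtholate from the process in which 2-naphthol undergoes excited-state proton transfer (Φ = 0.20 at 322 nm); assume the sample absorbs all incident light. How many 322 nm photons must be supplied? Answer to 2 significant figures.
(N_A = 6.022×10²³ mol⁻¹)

5.9×10¹⁸ photons

Product: 1.18×10¹⁸ / 6.022×10²³ = 1.959×10⁻⁶ mol.
Photons that must be absorbed: 1.959×10⁻⁶ / 0.20 = 9.795×10⁻⁶ mol.
Photon count: 9.795×10⁻⁶ × 6.022×10²³ = 5.9×10¹⁸.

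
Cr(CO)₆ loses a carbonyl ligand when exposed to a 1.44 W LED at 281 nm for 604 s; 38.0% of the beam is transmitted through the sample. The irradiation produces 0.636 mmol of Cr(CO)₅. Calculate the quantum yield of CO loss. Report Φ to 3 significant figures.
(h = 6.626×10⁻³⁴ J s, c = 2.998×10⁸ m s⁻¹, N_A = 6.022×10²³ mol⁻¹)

Φ = 0.502

Product: 0.636 mmol = 6.36×10⁻⁴ mol.
Photon energy at 281 nm: hc/λ = (6.626×10⁻³⁴)(2.998×10⁸)/(281×10⁻⁹) = 7.069×10⁻¹⁹ J.
Energy delivered: (1.44 W)(604 s) = 869.8 J.
Photons incident: 869.8 / 7.069×10⁻¹⁹ = 1.230×10²¹, i.e. 1.230×10²¹/6.022×10²³ = 0.002043 mol.
Fraction absorbed: 1 − 38.0/100 = 0.6200.
Photons absorbed: 0.6200 × 0.002043 = 0.001267 mol.
Φ = 6.36×10⁻⁴ mol / 0.001267 mol photons = 0.502.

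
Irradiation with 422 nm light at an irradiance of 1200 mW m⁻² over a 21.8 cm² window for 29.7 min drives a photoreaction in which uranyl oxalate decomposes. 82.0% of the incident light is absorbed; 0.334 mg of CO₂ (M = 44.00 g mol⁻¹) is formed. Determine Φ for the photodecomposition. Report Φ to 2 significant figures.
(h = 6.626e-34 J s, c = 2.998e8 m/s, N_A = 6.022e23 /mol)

Product: 0.334 mg / 44.00 g mol⁻¹ = 7.591e-6 mol.
Photon energy at 422 nm: hc/λ = (6.626e-34)(2.998e8)/(422e-9) = 4.707e-19 J.
Energy delivered: (1200 mW m⁻²)(21.8e-4 m²)(1782 s) = 4.662 J.
Photons incident: 4.662 / 4.707e-19 = 9.904e18, i.e. 9.904e18/6.022e23 = 1.645e-5 mol.
Photons absorbed: 0.820 × 1.645e-5 = 1.349e-5 mol.
Φ = 7.591e-6 mol / 1.349e-5 mol photons = 0.56.

Φ = 0.56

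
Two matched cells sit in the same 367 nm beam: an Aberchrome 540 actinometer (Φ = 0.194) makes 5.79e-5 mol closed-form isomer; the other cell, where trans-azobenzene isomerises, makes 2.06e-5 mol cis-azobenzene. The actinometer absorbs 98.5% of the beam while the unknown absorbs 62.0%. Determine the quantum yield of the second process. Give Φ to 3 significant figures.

Φ = 0.110

Photons absorbed by the actinometer: 5.79e-5 / 0.194 = 2.985e-4 mol.
Incident flux: 2.985e-4 / 0.985 = 3.030e-4 einstein.
Absorbed by unknown: 0.620 × 3.030e-4 = 1.879e-4 mol.
Φ(unknown) = 2.06e-5 / 1.879e-4 = 0.110.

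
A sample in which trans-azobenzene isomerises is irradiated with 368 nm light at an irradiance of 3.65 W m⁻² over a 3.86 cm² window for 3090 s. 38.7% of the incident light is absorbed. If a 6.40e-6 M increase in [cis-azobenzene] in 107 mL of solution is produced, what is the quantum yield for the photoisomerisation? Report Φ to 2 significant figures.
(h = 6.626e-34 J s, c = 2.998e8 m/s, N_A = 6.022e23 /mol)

Φ = 0.13

Product: (6.40e-6 M)(0.107 L) = 6.848e-7 mol.
Photon energy at 368 nm: hc/λ = (6.626e-34)(2.998e8)/(368e-9) = 5.398e-19 J.
Energy delivered: (3.65 W m⁻²)(3.86e-4 m²)(3090 s) = 4.354 J.
Photons incident: 4.354 / 5.398e-19 = 8.066e18, i.e. 8.066e18/6.022e23 = 1.339e-5 mol.
Photons absorbed: 0.387 × 1.339e-5 = 5.182e-6 mol.
Φ = 6.848e-7 mol / 5.182e-6 mol photons = 0.13.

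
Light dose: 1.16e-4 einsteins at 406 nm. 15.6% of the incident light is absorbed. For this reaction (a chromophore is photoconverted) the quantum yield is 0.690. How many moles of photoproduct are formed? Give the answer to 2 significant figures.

1.2e-5 mol

Photons absorbed: 0.156 × 1.16e-4 = 1.810e-5 mol.
Product: Φ × n_abs = 0.690 × 1.810e-5 = 1.249e-5 mol.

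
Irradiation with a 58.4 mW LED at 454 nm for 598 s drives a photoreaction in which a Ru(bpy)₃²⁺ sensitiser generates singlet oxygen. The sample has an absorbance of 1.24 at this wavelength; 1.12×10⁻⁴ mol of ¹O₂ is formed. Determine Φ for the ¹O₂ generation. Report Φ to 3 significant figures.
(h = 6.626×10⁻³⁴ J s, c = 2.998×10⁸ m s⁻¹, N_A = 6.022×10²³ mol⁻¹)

Photon energy at 454 nm: hc/λ = (6.626×10⁻³⁴)(2.998×10⁸)/(454×10⁻⁹) = 4.375×10⁻¹⁹ J.
Energy delivered: (58.4 mW)(598 s) = 34.92 J.
Photons incident: 34.92 / 4.375×10⁻¹⁹ = 7.982×10¹⁹, i.e. 7.982×10¹⁹/6.022×10²³ = 1.325×10⁻⁴ mol.
Fraction absorbed: 1 − 10^(−1.24) = 0.9425.
Photons absorbed: 0.9425 × 1.325×10⁻⁴ = 1.249×10⁻⁴ mol.
Φ = 1.12×10⁻⁴ mol / 1.249×10⁻⁴ mol photons = 0.897.

Φ = 0.897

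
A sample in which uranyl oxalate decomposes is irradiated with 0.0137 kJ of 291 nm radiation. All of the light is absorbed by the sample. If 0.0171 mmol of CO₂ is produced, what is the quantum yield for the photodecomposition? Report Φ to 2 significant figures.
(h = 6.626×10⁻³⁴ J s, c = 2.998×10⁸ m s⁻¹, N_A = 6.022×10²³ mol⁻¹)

Product: 0.0171 mmol = 1.71×10⁻⁵ mol.
Photon energy at 291 nm: hc/λ = (6.626×10⁻³⁴)(2.998×10⁸)/(291×10⁻⁹) = 6.826×10⁻¹⁹ J.
Incident energy: 0.0137 kJ = 13.7 J.
Photons incident: 13.7 / 6.826×10⁻¹⁹ = 2.007×10¹⁹, i.e. 2.007×10¹⁹/6.022×10²³ = 3.333×10⁻⁵ mol.
Φ = 1.71×10⁻⁵ mol / 3.333×10⁻⁵ mol photons = 0.51.

Φ = 0.51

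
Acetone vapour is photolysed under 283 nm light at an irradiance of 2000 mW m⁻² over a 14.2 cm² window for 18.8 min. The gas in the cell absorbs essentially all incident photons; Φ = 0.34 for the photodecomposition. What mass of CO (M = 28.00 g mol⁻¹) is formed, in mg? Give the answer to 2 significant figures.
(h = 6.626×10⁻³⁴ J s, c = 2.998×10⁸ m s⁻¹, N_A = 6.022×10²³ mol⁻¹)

Photon energy at 283 nm: hc/λ = (6.626×10⁻³⁴)(2.998×10⁸)/(283×10⁻⁹) = 7.019×10⁻¹⁹ J.
Energy delivered: (2000 mW m⁻²)(14.2×10⁻⁴ m²)(1128 s) = 3.204 J.
Photons incident: 3.204 / 7.019×10⁻¹⁹ = 4.565×10¹⁸, i.e. 4.565×10¹⁸/6.022×10²³ = 7.581×10⁻⁶ mol.
Product: Φ × n_abs = 0.34 × 7.581×10⁻⁶ = 2.578×10⁻⁶ mol.
Mass: 2.578×10⁻⁶ × 28.00 = 7.218×10⁻⁵ g = 0.072 mg.

0.072 mg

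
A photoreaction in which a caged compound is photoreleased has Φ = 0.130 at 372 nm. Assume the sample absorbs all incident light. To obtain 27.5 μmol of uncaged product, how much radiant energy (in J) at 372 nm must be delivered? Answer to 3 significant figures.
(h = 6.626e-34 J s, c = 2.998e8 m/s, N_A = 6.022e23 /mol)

68.0 J

Product: 27.5 μmol = 2.75e-5 mol.
Photons that must be absorbed: 2.75e-5 / 0.130 = 2.115e-4 mol.
Photon energy: hc/λ = 5.340e-19 J; per mole, 3.216e5 J mol⁻¹.
Energy required: 2.115e-4 × 3.216e5 = 68.0 J.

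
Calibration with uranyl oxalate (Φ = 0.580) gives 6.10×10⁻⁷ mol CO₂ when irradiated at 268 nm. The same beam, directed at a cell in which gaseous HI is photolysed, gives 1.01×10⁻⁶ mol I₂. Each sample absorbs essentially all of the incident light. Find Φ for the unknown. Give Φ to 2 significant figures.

Photons absorbed by the actinometer: 6.10×10⁻⁷ / 0.580 = 1.052×10⁻⁶ mol.
Φ(unknown) = 1.01×10⁻⁶ / 1.052×10⁻⁶ = 0.96.

Φ = 0.96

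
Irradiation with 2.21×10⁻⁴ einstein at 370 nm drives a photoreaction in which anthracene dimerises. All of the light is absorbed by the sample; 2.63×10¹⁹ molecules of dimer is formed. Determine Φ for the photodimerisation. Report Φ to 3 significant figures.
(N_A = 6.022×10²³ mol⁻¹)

Φ = 0.198

Product: 2.63×10¹⁹ / 6.022×10²³ = 4.367×10⁻⁵ mol.
Φ = 4.367×10⁻⁵ mol / 2.21×10⁻⁴ mol photons = 0.198.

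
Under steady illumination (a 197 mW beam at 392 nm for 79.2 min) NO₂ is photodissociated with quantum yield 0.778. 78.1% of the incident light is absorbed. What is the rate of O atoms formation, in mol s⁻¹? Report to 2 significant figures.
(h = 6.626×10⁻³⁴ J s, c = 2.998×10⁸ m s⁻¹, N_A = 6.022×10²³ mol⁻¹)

Photon energy at 392 nm: hc/λ = (6.626×10⁻³⁴)(2.998×10⁸)/(392×10⁻⁹) = 5.068×10⁻¹⁹ J.
Energy delivered: (197 mW)(4752 s) = 936.1 J.
Photons incident: 936.1 / 5.068×10⁻¹⁹ = 1.847×10²¹, i.e. 1.847×10²¹/6.022×10²³ = 0.003067 mol.
Photons absorbed: 0.781 × 0.003067 = 0.002395 mol.
Product formed: 0.778 × 0.002395 = 0.001863 mol.
Rate: 0.001863 / 4752 s = 3.9×10⁻⁷ mol s⁻¹.

3.9×10⁻⁷ mol s⁻¹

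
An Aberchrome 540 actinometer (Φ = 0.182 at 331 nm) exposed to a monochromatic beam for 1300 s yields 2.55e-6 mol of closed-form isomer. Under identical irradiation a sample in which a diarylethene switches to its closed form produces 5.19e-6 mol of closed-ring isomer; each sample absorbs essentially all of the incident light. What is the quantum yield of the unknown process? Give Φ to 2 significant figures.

Photons absorbed by the actinometer: 2.55e-6 / 0.182 = 1.401e-5 mol.
Φ(unknown) = 5.19e-6 / 1.401e-5 = 0.37.

Φ = 0.37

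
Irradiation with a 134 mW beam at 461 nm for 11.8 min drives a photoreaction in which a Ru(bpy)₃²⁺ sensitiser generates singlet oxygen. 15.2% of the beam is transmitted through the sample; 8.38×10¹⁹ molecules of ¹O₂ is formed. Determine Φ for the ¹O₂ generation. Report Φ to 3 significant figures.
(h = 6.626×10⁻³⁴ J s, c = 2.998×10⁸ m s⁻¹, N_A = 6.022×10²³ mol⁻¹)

Product: 8.38×10¹⁹ / 6.022×10²³ = 1.392×10⁻⁴ mol.
Photon energy at 461 nm: hc/λ = (6.626×10⁻³⁴)(2.998×10⁸)/(461×10⁻⁹) = 4.309×10⁻¹⁹ J.
Energy delivered: (134 mW)(708 s) = 94.87 J.
Photons incident: 94.87 / 4.309×10⁻¹⁹ = 2.202×10²⁰, i.e. 2.202×10²⁰/6.022×10²³ = 3.657×10⁻⁴ mol.
Fraction absorbed: 1 − 15.2/100 = 0.8480.
Photons absorbed: 0.8480 × 3.657×10⁻⁴ = 3.101×10⁻⁴ mol.
Φ = 1.392×10⁻⁴ mol / 3.101×10⁻⁴ mol photons = 0.449.

Φ = 0.449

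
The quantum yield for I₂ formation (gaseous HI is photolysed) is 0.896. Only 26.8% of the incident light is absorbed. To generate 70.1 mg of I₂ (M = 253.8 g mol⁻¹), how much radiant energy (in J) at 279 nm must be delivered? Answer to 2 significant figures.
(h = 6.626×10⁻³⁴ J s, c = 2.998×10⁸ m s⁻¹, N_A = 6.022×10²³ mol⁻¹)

490 J

Product: 70.1 mg / 253.8 g mol⁻¹ = 2.762×10⁻⁴ mol.
Photons that must be absorbed: 2.762×10⁻⁴ / 0.896 = 3.083×10⁻⁴ mol.
Incident photons needed: 3.083×10⁻⁴ / 0.268 = 0.001150 mol.
Photon energy: hc/λ = 7.120×10⁻¹⁹ J; per mole, 4.288×10⁵ J mol⁻¹.
Energy required: 0.001150 × 4.288×10⁵ = 490 J.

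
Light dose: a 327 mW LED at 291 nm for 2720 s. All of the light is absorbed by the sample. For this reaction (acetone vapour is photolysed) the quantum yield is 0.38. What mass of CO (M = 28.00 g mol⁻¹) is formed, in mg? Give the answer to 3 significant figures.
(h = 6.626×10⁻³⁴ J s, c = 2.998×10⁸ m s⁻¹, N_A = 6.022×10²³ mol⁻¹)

Photon energy at 291 nm: hc/λ = (6.626×10⁻³⁴)(2.998×10⁸)/(291×10⁻⁹) = 6.826×10⁻¹⁹ J.
Energy delivered: (327 mW)(2720 s) = 889.4 J.
Photons incident: 889.4 / 6.826×10⁻¹⁹ = 1.303×10²¹, i.e. 1.303×10²¹/6.022×10²³ = 0.002164 mol.
Product: Φ × n_abs = 0.38 × 0.002164 = 8.223×10⁻⁴ mol.
Mass: 8.223×10⁻⁴ × 28.00 = 0.02302 g = 23.0 mg.

23.0 mg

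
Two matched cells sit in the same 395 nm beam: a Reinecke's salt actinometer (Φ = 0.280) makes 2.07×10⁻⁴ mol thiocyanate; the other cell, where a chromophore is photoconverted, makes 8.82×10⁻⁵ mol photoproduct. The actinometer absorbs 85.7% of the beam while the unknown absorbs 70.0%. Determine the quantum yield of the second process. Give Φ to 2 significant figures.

Photons absorbed by the actinometer: 2.07×10⁻⁴ / 0.280 = 7.393×10⁻⁴ mol.
Incident flux: 7.393×10⁻⁴ / 0.857 = 8.627×10⁻⁴ einstein.
Absorbed by unknown: 0.700 × 8.627×10⁻⁴ = 6.039×10⁻⁴ mol.
Φ(unknown) = 8.82×10⁻⁵ / 6.039×10⁻⁴ = 0.15.

Φ = 0.15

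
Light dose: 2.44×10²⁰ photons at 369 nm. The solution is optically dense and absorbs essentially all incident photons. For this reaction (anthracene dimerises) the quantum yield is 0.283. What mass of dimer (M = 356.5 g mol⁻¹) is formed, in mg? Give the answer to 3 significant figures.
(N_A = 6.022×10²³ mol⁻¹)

Moles of photons: 2.44×10²⁰ / 6.022×10²³ = 4.052×10⁻⁴ mol.
Product: Φ × n_abs = 0.283 × 4.052×10⁻⁴ = 1.147×10⁻⁴ mol.
Mass: 1.147×10⁻⁴ × 356.5 = 0.04089 g = 40.9 mg.

40.9 mg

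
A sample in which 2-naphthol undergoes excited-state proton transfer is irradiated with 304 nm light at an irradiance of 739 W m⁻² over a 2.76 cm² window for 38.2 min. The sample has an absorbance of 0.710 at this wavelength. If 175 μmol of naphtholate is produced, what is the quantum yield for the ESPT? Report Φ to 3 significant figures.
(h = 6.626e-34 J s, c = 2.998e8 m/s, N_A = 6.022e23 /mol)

Φ = 0.183

Product: 175 μmol = 1.75e-4 mol.
Photon energy at 304 nm: hc/λ = (6.626e-34)(2.998e8)/(304e-9) = 6.534e-19 J.
Energy delivered: (739 W m⁻²)(2.76e-4 m²)(2292 s) = 467.5 J.
Photons incident: 467.5 / 6.534e-19 = 7.155e20, i.e. 7.155e20/6.022e23 = 0.001188 mol.
Fraction absorbed: 1 − 10^(−0.710) = 0.8050.
Photons absorbed: 0.8050 × 0.001188 = 9.563e-4 mol.
Φ = 1.75e-4 mol / 9.563e-4 mol photons = 0.183.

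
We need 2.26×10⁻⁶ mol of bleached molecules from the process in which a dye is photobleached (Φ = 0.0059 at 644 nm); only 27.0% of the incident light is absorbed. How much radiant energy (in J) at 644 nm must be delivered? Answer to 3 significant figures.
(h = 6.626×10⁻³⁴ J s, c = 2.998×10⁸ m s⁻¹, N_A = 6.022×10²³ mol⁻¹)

264 J

Photons that must be absorbed: 2.26×10⁻⁶ / 0.0059 = 3.831×10⁻⁴ mol.
Incident photons needed: 3.831×10⁻⁴ / 0.270 = 0.001419 mol.
Photon energy: hc/λ = 3.085×10⁻¹⁹ J; per mole, 1.858×10⁵ J mol⁻¹.
Energy required: 0.001419 × 1.858×10⁵ = 264 J.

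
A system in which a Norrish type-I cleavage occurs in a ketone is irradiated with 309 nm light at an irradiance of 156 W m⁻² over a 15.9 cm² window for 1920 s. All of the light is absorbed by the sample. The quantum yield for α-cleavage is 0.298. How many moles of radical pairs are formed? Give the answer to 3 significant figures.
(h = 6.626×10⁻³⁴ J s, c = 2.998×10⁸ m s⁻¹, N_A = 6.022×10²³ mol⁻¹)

3.67×10⁻⁴ mol

Photon energy at 309 nm: hc/λ = (6.626×10⁻³⁴)(2.998×10⁸)/(309×10⁻⁹) = 6.429×10⁻¹⁹ J.
Energy delivered: (156 W m⁻²)(15.9×10⁻⁴ m²)(1920 s) = 476.2 J.
Photons incident: 476.2 / 6.429×10⁻¹⁹ = 7.407×10²⁰, i.e. 7.407×10²⁰/6.022×10²³ = 0.001230 mol.
Product: Φ × n_abs = 0.298 × 0.001230 = 3.665×10⁻⁴ mol.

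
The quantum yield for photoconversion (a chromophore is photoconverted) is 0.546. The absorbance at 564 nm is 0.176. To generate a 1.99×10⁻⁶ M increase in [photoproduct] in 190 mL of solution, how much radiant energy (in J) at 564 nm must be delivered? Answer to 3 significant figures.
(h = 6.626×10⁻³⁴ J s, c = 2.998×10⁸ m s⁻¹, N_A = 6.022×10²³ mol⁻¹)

Product: (1.99×10⁻⁶ M)(0.19 L) = 3.781×10⁻⁷ mol.
Photons that must be absorbed: 3.781×10⁻⁷ / 0.546 = 6.925×10⁻⁷ mol.
Fraction absorbed: 1 − 10^(−0.176) = 0.3332.
Incident photons needed: 6.925×10⁻⁷ / 0.3332 = 2.078×10⁻⁶ mol.
Photon energy: hc/λ = 3.522×10⁻¹⁹ J; per mole, 2.121×10⁵ J mol⁻¹.
Energy required: 2.078×10⁻⁶ × 2.121×10⁵ = 0.441 J.

0.441 J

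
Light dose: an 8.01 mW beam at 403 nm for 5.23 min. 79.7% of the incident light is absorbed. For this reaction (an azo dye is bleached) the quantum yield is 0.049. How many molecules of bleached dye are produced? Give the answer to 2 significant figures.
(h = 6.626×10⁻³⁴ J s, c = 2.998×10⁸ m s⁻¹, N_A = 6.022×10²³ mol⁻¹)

2.0×10¹⁷ molecules

Photon energy at 403 nm: hc/λ = (6.626×10⁻³⁴)(2.998×10⁸)/(403×10⁻⁹) = 4.929×10⁻¹⁹ J.
Energy delivered: (8.01 mW)(313.8 s) = 2.514 J.
Photons incident: 2.514 / 4.929×10⁻¹⁹ = 5.100×10¹⁸, i.e. 5.100×10¹⁸/6.022×10²³ = 8.469×10⁻⁶ mol.
Photons absorbed: 0.797 × 8.469×10⁻⁶ = 6.750×10⁻⁶ mol.
Product: Φ × n_abs = 0.049 × 6.750×10⁻⁶ = 3.308×10⁻⁷ mol.
As a count: 3.308×10⁻⁷ × 6.022×10²³ = 2.0×10¹⁷.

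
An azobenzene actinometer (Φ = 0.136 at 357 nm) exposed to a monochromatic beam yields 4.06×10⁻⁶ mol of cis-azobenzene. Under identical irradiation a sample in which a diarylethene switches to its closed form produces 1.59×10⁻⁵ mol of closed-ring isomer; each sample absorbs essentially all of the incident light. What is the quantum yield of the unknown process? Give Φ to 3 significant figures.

Photons absorbed by the actinometer: 4.06×10⁻⁶ / 0.136 = 2.985×10⁻⁵ mol.
Φ(unknown) = 1.59×10⁻⁵ / 2.985×10⁻⁵ = 0.533.

Φ = 0.533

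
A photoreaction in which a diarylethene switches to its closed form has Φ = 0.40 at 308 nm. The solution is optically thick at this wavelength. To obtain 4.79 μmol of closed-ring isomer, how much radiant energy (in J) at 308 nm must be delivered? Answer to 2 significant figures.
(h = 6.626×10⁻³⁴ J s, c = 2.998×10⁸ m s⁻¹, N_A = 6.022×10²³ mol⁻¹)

Product: 4.79 μmol = 4.79×10⁻⁶ mol.
Photons that must be absorbed: 4.79×10⁻⁶ / 0.40 = 1.198×10⁻⁵ mol.
Photon energy: hc/λ = 6.450×10⁻¹⁹ J; per mole, 3.884×10⁵ J mol⁻¹.
Energy required: 1.198×10⁻⁵ × 3.884×10⁵ = 4.7 J.

4.7 J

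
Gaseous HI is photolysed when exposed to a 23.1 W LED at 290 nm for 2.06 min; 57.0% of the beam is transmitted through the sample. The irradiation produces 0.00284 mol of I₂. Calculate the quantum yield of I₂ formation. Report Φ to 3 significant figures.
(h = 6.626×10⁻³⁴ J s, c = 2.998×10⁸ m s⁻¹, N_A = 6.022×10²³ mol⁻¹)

Φ = 0.954

Photon energy at 290 nm: hc/λ = (6.626×10⁻³⁴)(2.998×10⁸)/(290×10⁻⁹) = 6.850×10⁻¹⁹ J.
Energy delivered: (23.1 W)(123.6 s) = 2855 J.
Photons incident: 2855 / 6.850×10⁻¹⁹ = 4.168×10²¹, i.e. 4.168×10²¹/6.022×10²³ = 0.006921 mol.
Fraction absorbed: 1 − 57.0/100 = 0.4300.
Photons absorbed: 0.4300 × 0.006921 = 0.002976 mol.
Φ = 0.00284 mol / 0.002976 mol photons = 0.954.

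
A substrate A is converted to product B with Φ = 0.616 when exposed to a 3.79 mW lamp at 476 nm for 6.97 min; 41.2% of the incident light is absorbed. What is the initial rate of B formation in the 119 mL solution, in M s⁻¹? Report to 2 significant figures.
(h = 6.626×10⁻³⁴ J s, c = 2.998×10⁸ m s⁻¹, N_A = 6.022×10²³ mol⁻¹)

Photon energy at 476 nm: hc/λ = (6.626×10⁻³⁴)(2.998×10⁸)/(476×10⁻⁹) = 4.173×10⁻¹⁹ J.
Energy delivered: (3.79 mW)(418.2 s) = 1.585 J.
Photons incident: 1.585 / 4.173×10⁻¹⁹ = 3.798×10¹⁸, i.e. 3.798×10¹⁸/6.022×10²³ = 6.307×10⁻⁶ mol.
Photons absorbed: 0.412 × 6.307×10⁻⁶ = 2.598×10⁻⁶ mol.
Product formed: 0.616 × 2.598×10⁻⁶ = 1.600×10⁻⁶ mol.
Rate: 1.600×10⁻⁶ mol / (418.2 s × 0.119 L) = 3.2×10⁻⁸ M s⁻¹.

3.2×10⁻⁸ M s⁻¹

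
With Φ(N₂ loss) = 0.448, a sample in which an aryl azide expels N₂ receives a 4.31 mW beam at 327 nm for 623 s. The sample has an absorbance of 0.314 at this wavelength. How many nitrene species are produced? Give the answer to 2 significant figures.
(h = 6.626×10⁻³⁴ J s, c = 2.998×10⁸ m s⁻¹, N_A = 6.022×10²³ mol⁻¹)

1.0×10¹⁸ species

Photon energy at 327 nm: hc/λ = (6.626×10⁻³⁴)(2.998×10⁸)/(327×10⁻⁹) = 6.075×10⁻¹⁹ J.
Energy delivered: (4.31 mW)(623 s) = 2.685 J.
Photons incident: 2.685 / 6.075×10⁻¹⁹ = 4.420×10¹⁸, i.e. 4.420×10¹⁸/6.022×10²³ = 7.340×10⁻⁶ mol.
Fraction absorbed: 1 − 10^(−0.314) = 0.5147.
Photons absorbed: 0.5147 × 7.340×10⁻⁶ = 3.778×10⁻⁶ mol.
Product: Φ × n_abs = 0.448 × 3.778×10⁻⁶ = 1.693×10⁻⁶ mol.
As a count: 1.693×10⁻⁶ × 6.022×10²³ = 1.0×10¹⁸.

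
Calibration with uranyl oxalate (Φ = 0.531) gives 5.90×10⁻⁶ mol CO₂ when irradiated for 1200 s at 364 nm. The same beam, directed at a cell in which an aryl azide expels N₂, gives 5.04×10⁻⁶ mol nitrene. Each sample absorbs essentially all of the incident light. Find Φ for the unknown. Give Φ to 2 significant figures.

Photons absorbed by the actinometer: 5.90×10⁻⁶ / 0.531 = 1.111×10⁻⁵ mol.
Φ(unknown) = 5.04×10⁻⁶ / 1.111×10⁻⁵ = 0.45.

Φ = 0.45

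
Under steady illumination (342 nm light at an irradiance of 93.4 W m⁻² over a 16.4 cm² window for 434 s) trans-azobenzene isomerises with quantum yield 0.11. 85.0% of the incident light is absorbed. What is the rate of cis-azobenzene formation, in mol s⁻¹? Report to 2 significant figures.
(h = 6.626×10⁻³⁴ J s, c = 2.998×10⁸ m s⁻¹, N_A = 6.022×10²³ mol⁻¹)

4.1×10⁻⁸ mol s⁻¹

Photon energy at 342 nm: hc/λ = (6.626×10⁻³⁴)(2.998×10⁸)/(342×10⁻⁹) = 5.808×10⁻¹⁹ J.
Energy delivered: (93.4 W m⁻²)(16.4×10⁻⁴ m²)(434 s) = 66.48 J.
Photons incident: 66.48 / 5.808×10⁻¹⁹ = 1.145×10²⁰, i.e. 1.145×10²⁰/6.022×10²³ = 1.901×10⁻⁴ mol.
Photons absorbed: 0.850 × 1.901×10⁻⁴ = 1.616×10⁻⁴ mol.
Product formed: 0.11 × 1.616×10⁻⁴ = 1.778×10⁻⁵ mol.
Rate: 1.778×10⁻⁵ / 434 s = 4.1×10⁻⁸ mol s⁻¹.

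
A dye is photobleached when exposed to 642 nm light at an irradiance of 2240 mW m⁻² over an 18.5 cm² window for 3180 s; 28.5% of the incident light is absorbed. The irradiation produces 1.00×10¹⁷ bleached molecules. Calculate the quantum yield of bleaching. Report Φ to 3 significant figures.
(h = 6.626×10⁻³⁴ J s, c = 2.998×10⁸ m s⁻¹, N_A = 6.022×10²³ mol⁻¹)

Product: 1.00×10¹⁷ / 6.022×10²³ = 1.661×10⁻⁷ mol.
Photon energy at 642 nm: hc/λ = (6.626×10⁻³⁴)(2.998×10⁸)/(642×10⁻⁹) = 3.094×10⁻¹⁹ J.
Energy delivered: (2240 mW m⁻²)(18.5×10⁻⁴ m²)(3180 s) = 13.18 J.
Photons incident: 13.18 / 3.094×10⁻¹⁹ = 4.260×10¹⁹, i.e. 4.260×10¹⁹/6.022×10²³ = 7.074×10⁻⁵ mol.
Photons absorbed: 0.285 × 7.074×10⁻⁵ = 2.016×10⁻⁵ mol.
Φ = 1.661×10⁻⁷ mol / 2.016×10⁻⁵ mol photons = 0.00824.

Φ = 0.00824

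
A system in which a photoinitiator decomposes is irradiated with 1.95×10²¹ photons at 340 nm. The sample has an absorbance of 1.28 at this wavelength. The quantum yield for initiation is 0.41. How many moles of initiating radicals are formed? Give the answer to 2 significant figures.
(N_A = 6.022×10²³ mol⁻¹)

0.0013 mol

Moles of photons: 1.95×10²¹ / 6.022×10²³ = 0.003238 mol.
Fraction absorbed: 1 − 10^(−1.28) = 0.9475.
Photons absorbed: 0.9475 × 0.003238 = 0.003068 mol.
Product: Φ × n_abs = 0.41 × 0.003068 = 0.001258 mol.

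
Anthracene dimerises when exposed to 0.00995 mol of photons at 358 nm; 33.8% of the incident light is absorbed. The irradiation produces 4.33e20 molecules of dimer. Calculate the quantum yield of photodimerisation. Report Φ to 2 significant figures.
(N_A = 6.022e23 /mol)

Φ = 0.21

Product: 4.33e20 / 6.022e23 = 7.190e-4 mol.
Photons absorbed: 0.338 × 0.00995 = 0.003363 mol.
Φ = 7.190e-4 mol / 0.003363 mol photons = 0.21.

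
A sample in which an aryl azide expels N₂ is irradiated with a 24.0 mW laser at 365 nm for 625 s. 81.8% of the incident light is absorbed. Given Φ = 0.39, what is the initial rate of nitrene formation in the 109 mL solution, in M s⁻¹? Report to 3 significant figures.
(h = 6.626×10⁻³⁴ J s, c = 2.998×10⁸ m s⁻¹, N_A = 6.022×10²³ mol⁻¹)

2.14×10⁻⁷ M s⁻¹

Photon energy at 365 nm: hc/λ = (6.626×10⁻³⁴)(2.998×10⁸)/(365×10⁻⁹) = 5.442×10⁻¹⁹ J.
Energy delivered: (24.0 mW)(625 s) = 15.00 J.
Photons incident: 15.00 / 5.442×10⁻¹⁹ = 2.756×10¹⁹, i.e. 2.756×10¹⁹/6.022×10²³ = 4.577×10⁻⁵ mol.
Photons absorbed: 0.818 × 4.577×10⁻⁵ = 3.744×10⁻⁵ mol.
Product formed: 0.39 × 3.744×10⁻⁵ = 1.460×10⁻⁵ mol.
Rate: 1.460×10⁻⁵ mol / (625 s × 0.109 L) = 2.14×10⁻⁷ M s⁻¹.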